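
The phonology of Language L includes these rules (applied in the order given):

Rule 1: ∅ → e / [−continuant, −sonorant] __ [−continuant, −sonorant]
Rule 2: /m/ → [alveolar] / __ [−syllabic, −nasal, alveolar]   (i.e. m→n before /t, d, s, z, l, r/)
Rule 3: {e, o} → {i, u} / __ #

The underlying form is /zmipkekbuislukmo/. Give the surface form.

Rule 1 (stop-cluster e-epenthesis): /p/ and /k/ form a stop–stop cluster, so [e] is inserted between them. /k/ and /b/ form a stop–stop cluster, so [e] is inserted between them. /zmipkekbuislukmo/ → zmipekekebuislukmo.
Rule 2 (nasal place assimilation): no segment meets the environment; /zmipekekebuislukmo/ is unchanged.
Rule 3 (final vowel raising): /o/ is a mid vowel in word-final position, so it raises to [u]. /zmipekekebuislukmo/ → zmipekekebuislukmu.

zmipekekebuislukmu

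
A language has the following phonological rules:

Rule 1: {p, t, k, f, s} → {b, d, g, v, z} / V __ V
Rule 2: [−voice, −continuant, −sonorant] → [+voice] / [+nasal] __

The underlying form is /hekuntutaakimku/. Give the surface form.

Rule 1 (intervocalic voicing): /k/ is a voiceless obstruent between vowels /e/ and /u/, so it voices to [g]. /t/ is a voiceless obstruent between vowels /u/ and /a/, so it voices to [d]. /k/ is a voiceless obstruent between vowels /a/ and /i/, so it voices to [g]. /hekuntutaakimku/ → heguntudaagimku.
Rule 2 (post-nasal voicing): /t/ is a voiceless stop immediately after the nasal /n/, so it voices to [d]. /k/ is a voiceless stop immediately after the nasal /m/, so it voices to [g]. /heguntudaagimku/ → hegundudaagimgu.

hegundudaagimgu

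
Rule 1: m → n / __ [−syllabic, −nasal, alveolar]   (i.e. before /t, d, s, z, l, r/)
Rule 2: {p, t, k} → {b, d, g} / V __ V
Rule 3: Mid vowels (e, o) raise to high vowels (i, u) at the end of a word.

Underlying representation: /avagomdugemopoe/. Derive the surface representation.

Rule 1 (nasal place assimilation): /m/ precedes the alveolar consonant /d/, so it assimilates in place to [n]. /avagomdugemopoe/ → avagondugemopoe.
Rule 2 (intervocalic voicing): /p/ is a voiceless stop between vowels /o/ and /o/, so it voices to [b]. /avagondugemopoe/ → avagondugemoboe.
Rule 3 (final vowel raising): /e/ is a mid vowel in word-final position, so it raises to [i]. /avagondugemoboe/ → avagondugemoboi.

avagondugemoboi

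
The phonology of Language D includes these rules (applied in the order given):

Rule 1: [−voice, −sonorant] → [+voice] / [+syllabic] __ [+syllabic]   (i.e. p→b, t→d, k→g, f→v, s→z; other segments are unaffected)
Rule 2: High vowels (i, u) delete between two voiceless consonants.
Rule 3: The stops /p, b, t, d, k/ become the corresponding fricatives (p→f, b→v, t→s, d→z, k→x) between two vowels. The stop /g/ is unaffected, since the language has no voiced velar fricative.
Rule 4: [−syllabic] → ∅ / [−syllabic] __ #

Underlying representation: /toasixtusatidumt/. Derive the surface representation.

Rule 1 (intervocalic voicing): /s/ is a voiceless obstruent between vowels /a/ and /i/, so it voices to [z]. /s/ is a voiceless obstruent between vowels /u/ and /a/, so it voices to [z]. /t/ is a voiceless obstruent between vowels /a/ and /i/, so it voices to [d]. /toasixtusatidumt/ → toazixtuzadidumt.
Rule 2 (high vowel syncope): no segment meets the environment; /toazixtuzadidumt/ is unchanged.
Rule 3 (intervocalic spirantization): /d/ is a stop between vowels /a/ and /i/, so it spirantizes to the fricative [z]. /d/ is a stop between vowels /i/ and /u/, so it spirantizes to the fricative [z]. /toazixtuzadidumt/ → toazixtuzazizumt.
Rule 4 (final cluster simplification): /t/ is the second consonant of a word-final cluster /mt/, so it deletes. /toazixtuzazizumt/ → toazixtuzazizum.

toazixtuzazizum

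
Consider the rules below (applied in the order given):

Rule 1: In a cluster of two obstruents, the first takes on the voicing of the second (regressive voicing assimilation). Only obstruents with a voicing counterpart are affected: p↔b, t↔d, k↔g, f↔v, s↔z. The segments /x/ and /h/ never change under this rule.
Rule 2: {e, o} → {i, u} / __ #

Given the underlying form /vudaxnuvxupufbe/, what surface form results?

Rule 1 (regressive voicing assimilation): /v/ precedes the voiceless obstruent /x/, so it devoices to [f] by assimilation. /f/ precedes the voiced obstruent /b/, so it voices to [v] by assimilation. /vudaxnuvxupufbe/ → vudaxnufxupuvbe.
Rule 2 (final vowel raising): /e/ is a mid vowel in word-final position, so it raises to [i]. /vudaxnufxupuvbe/ → vudaxnufxupuvbi.

vudaxnufxupuvbi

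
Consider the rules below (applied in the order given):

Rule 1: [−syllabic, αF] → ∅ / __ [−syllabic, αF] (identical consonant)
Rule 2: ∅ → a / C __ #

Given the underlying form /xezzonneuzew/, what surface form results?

Rule 1 (degemination): /zz/ is a geminate; the first /z/ deletes. /nn/ is a geminate; the first /n/ deletes. /xezzonneuzew/ → xezoneuzew.
Rule 2 (final a-epenthesis): the form ends in the consonant /w/, so [a] is inserted word-finally. /xezoneuzew/ → xezoneuzewa.

xezoneuzewa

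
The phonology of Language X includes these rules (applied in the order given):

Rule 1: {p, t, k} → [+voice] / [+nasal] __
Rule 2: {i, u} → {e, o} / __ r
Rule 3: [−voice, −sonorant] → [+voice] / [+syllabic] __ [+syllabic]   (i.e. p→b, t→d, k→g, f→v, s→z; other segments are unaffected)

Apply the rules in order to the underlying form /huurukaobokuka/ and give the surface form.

huorugaoboguga

Rule 1 (post-nasal voicing): no segment meets the environment; /huurukaobokuka/ is unchanged.
Rule 2 (pre-rhotic lowering): /u/ is a high vowel immediately before /r/, so it lowers to [o]. /huurukaobokuka/ → huorukaobokuka.
Rule 3 (intervocalic voicing): /k/ is a voiceless obstruent between vowels /u/ and /a/, so it voices to [g]. /k/ is a voiceless obstruent between vowels /o/ and /u/, so it voices to [g]. /k/ is a voiceless obstruent between vowels /u/ and /a/, so it voices to [g]. /huorukaobokuka/ → huorugaoboguga.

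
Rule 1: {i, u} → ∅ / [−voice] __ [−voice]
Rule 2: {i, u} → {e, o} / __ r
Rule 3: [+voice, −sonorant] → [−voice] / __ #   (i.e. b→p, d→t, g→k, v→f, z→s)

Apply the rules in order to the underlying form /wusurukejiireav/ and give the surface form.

Rule 1 (high vowel syncope): no segment meets the environment; /wusurukejiireav/ is unchanged.
Rule 2 (pre-rhotic lowering): /u/ is a high vowel immediately before /r/, so it lowers to [o]. /i/ is a high vowel immediately before /r/, so it lowers to [e]. /wusurukejiireav/ → wusorukejiereav.
Rule 3 (final devoicing): /v/ is a voiced obstruent in word-final position, so it devoices to [f]. /wusorukejiereav/ → wusorukejiereaf.

wusorukejiereaf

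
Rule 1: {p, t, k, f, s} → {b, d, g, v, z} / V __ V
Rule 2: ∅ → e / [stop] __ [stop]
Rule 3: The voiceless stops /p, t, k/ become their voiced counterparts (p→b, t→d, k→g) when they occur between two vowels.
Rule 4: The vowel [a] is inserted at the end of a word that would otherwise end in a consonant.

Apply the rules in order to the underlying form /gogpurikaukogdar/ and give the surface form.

gogeburigaugogedara

Rule 1 (intervocalic voicing): /k/ is a voiceless obstruent between vowels /i/ and /a/, so it voices to [g]. /k/ is a voiceless obstruent between vowels /u/ and /o/, so it voices to [g]. /gogpurikaukogdar/ → gogpurigaugogdar.
Rule 2 (stop-cluster e-epenthesis): /g/ and /p/ form a stop–stop cluster, so [e] is inserted between them. /g/ and /d/ form a stop–stop cluster, so [e] is inserted between them. /gogpurigaugogdar/ → gogepurigaugogedar.
Rule 3 (intervocalic voicing): /p/ is a voiceless stop between vowels /e/ and /u/, so it voices to [b]. /gogepurigaugogedar/ → gogeburigaugogedar.
Rule 4 (final a-epenthesis): the form ends in the consonant /r/, so [a] is inserted word-finally. /gogeburigaugogedar/ → gogeburigaugogedara.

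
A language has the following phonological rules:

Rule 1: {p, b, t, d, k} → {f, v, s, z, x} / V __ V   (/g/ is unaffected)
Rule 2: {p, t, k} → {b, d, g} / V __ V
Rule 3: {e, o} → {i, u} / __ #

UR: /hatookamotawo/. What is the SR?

hasooxamosawu

Rule 1 (intervocalic spirantization): /t/ is a stop between vowels /a/ and /o/, so it spirantizes to the fricative [s]. /k/ is a stop between vowels /o/ and /a/, so it spirantizes to the fricative [x]. /t/ is a stop between vowels /o/ and /a/, so it spirantizes to the fricative [s]. /hatookamotawo/ → hasooxamosawo.
Rule 2 (intervocalic voicing): no segment meets the environment; /hasooxamosawo/ is unchanged.
Rule 3 (final vowel raising): /o/ is a mid vowel in word-final position, so it raises to [u]. /hasooxamosawo/ → hasooxamosawu.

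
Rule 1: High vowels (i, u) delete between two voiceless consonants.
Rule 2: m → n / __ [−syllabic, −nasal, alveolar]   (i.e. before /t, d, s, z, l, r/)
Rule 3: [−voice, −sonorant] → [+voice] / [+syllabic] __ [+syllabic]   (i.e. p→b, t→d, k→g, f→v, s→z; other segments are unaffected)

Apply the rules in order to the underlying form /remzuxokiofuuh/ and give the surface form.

Rule 1 (high vowel syncope): no segment meets the environment; /remzuxokiofuuh/ is unchanged.
Rule 2 (nasal place assimilation): /m/ precedes the alveolar consonant /z/, so it assimilates in place to [n]. /remzuxokiofuuh/ → renzuxokiofuuh.
Rule 3 (intervocalic voicing): /k/ is a voiceless obstruent between vowels /o/ and /i/, so it voices to [g]. /f/ is a voiceless obstruent between vowels /o/ and /u/, so it voices to [v]. /renzuxokiofuuh/ → renzuxogiovuuh.

renzuxogiovuuh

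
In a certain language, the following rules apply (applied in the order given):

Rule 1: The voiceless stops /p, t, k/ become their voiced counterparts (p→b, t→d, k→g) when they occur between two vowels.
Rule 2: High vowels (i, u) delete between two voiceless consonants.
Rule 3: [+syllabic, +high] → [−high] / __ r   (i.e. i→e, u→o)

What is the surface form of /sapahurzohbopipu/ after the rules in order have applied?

Rule 1 (intervocalic voicing): /p/ is a voiceless stop between vowels /a/ and /a/, so it voices to [b]. /p/ is a voiceless stop between vowels /o/ and /i/, so it voices to [b]. /p/ is a voiceless stop between vowels /i/ and /u/, so it voices to [b]. /sapahurzohbopipu/ → sabahurzohbobibu.
Rule 2 (high vowel syncope): no segment meets the environment; /sabahurzohbobibu/ is unchanged.
Rule 3 (pre-rhotic lowering): /u/ is a high vowel immediately before /r/, so it lowers to [o]. /sabahurzohbobibu/ → sabahorzohbobibu.

sabahorzohbobibu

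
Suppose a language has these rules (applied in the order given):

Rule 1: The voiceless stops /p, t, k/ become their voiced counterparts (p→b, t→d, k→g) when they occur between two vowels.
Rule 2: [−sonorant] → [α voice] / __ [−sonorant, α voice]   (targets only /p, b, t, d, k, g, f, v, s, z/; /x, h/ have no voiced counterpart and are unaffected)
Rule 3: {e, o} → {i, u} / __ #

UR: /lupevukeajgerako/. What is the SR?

lubevugeajgeragu

Rule 1 (intervocalic voicing): /p/ is a voiceless stop between vowels /u/ and /e/, so it voices to [b]. /k/ is a voiceless stop between vowels /u/ and /e/, so it voices to [g]. /k/ is a voiceless stop between vowels /a/ and /o/, so it voices to [g]. /lupevukeajgerako/ → lubevugeajgerago.
Rule 2 (regressive voicing assimilation): no segment meets the environment; /lubevugeajgerago/ is unchanged.
Rule 3 (final vowel raising): /o/ is a mid vowel in word-final position, so it raises to [u]. /lubevugeajgerago/ → lubevugeajgeragu.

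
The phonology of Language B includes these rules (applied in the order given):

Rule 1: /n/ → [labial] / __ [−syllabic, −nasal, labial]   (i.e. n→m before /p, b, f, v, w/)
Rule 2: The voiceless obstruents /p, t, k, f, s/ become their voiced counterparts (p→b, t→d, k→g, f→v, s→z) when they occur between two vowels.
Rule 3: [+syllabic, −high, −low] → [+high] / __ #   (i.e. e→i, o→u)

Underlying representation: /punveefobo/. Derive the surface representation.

Rule 1 (nasal place assimilation): /n/ precedes the labial consonant /v/, so it assimilates in place to [m]. /punveefobo/ → pumveefobo.
Rule 2 (intervocalic voicing): /f/ is a voiceless obstruent between vowels /e/ and /o/, so it voices to [v]. /pumveefobo/ → pumveevobo.
Rule 3 (final vowel raising): /o/ is a mid vowel in word-final position, so it raises to [u]. /pumveevobo/ → pumveevobu.

pumveevobu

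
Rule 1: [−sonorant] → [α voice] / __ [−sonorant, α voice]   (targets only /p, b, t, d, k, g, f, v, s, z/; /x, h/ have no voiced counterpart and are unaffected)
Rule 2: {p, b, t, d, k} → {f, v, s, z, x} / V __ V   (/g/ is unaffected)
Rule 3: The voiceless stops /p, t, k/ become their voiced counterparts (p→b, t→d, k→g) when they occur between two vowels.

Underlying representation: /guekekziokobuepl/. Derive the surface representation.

Rule 1 (regressive voicing assimilation): /k/ precedes the voiced obstruent /z/, so it voices to [g] by assimilation. /guekekziokobuepl/ → guekegziokobuepl.
Rule 2 (intervocalic spirantization): /k/ is a stop between vowels /e/ and /e/, so it spirantizes to the fricative [x]. /k/ is a stop between vowels /o/ and /o/, so it spirantizes to the fricative [x]. /b/ is a stop between vowels /o/ and /u/, so it spirantizes to the fricative [v]. /guekegziokobuepl/ → guexegzioxovuepl.
Rule 3 (intervocalic voicing): no segment meets the environment; /guexegzioxovuepl/ is unchanged.

guexegzioxovuepl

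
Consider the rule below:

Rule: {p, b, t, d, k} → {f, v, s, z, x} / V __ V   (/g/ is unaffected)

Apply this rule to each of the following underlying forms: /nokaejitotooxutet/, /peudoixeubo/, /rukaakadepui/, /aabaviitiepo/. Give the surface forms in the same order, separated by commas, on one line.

noxaejisosooxuset, peuzoixeuvo, ruxaaxazefui, aavaviisiefo

/nokaejitotooxutet/: /k/ is a stop between vowels /o/ and /a/, so it spirantizes to the fricative [x]. /t/ is a stop between vowels /i/ and /o/, so it spirantizes to the fricative [s]. /t/ is a stop between vowels /o/ and /o/, so it spirantizes to the fricative [s]. /t/ is a stop between vowels /u/ and /e/, so it spirantizes to the fricative [s]. → [noxaejisosooxuset].
/peudoixeubo/: /d/ is a stop between vowels /u/ and /o/, so it spirantizes to the fricative [z]. /b/ is a stop between vowels /u/ and /o/, so it spirantizes to the fricative [v]. → [peuzoixeuvo].
/rukaakadepui/: /k/ is a stop between vowels /u/ and /a/, so it spirantizes to the fricative [x]. /k/ is a stop between vowels /a/ and /a/, so it spirantizes to the fricative [x]. /d/ is a stop between vowels /a/ and /e/, so it spirantizes to the fricative [z]. /p/ is a stop between vowels /e/ and /u/, so it spirantizes to the fricative [f]. → [ruxaaxazefui].
/aabaviitiepo/: /b/ is a stop between vowels /a/ and /a/, so it spirantizes to the fricative [v]. /t/ is a stop between vowels /i/ and /i/, so it spirantizes to the fricative [s]. /p/ is a stop between vowels /e/ and /o/, so it spirantizes to the fricative [f]. → [aavaviisiefo].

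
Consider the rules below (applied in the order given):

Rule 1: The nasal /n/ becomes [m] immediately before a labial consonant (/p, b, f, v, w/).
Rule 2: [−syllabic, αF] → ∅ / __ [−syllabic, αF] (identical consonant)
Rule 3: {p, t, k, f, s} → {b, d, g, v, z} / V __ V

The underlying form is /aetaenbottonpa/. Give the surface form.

Rule 1 (nasal place assimilation): /n/ precedes the labial consonant /b/, so it assimilates in place to [m]. /n/ precedes the labial consonant /p/, so it assimilates in place to [m]. /aetaenbottonpa/ → aetaembottompa.
Rule 2 (degemination): /tt/ is a geminate; the first /t/ deletes. /aetaembottompa/ → aetaembotompa.
Rule 3 (intervocalic voicing): /t/ is a voiceless obstruent between vowels /e/ and /a/, so it voices to [d]. /t/ is a voiceless obstruent between vowels /o/ and /o/, so it voices to [d]. /aetaembotompa/ → aedaembodompa.

aedaembodompa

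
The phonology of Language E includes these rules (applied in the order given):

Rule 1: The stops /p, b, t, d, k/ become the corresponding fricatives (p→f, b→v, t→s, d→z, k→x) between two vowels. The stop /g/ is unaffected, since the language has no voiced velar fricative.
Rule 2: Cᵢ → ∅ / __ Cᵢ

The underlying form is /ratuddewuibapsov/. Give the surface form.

rasudewuivapsov

Rule 1 (intervocalic spirantization): /t/ is a stop between vowels /a/ and /u/, so it spirantizes to the fricative [s]. /b/ is a stop between vowels /i/ and /a/, so it spirantizes to the fricative [v]. /ratuddewuibapsov/ → rasuddewuivapsov.
Rule 2 (degemination): /dd/ is a geminate; the first /d/ deletes. /rasuddewuivapsov/ → rasudewuivapsov.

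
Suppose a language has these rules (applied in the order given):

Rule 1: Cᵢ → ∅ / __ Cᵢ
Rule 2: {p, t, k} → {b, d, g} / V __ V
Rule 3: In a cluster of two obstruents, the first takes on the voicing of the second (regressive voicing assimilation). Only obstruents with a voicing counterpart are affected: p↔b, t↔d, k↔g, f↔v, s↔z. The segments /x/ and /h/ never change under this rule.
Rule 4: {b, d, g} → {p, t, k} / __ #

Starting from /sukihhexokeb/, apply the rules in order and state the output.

Rule 1 (degemination): /hh/ is a geminate; the first /h/ deletes. /sukihhexokeb/ → sukihexokeb.
Rule 2 (intervocalic voicing): /k/ is a voiceless stop between vowels /u/ and /i/, so it voices to [g]. /k/ is a voiceless stop between vowels /o/ and /e/, so it voices to [g]. /sukihexokeb/ → sugihexogeb.
Rule 3 (regressive voicing assimilation): no segment meets the environment; /sugihexogeb/ is unchanged.
Rule 4 (final devoicing): /b/ is a voiced stop in word-final position, so it devoices to [p]. /sugihexogeb/ → sugihexogep.

sugihexogep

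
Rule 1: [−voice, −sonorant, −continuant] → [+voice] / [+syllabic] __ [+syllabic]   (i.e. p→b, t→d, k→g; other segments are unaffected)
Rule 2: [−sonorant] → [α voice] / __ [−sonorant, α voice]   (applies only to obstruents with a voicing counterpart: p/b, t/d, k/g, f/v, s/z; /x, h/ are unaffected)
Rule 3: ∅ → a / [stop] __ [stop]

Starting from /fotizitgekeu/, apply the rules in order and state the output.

fodizidagegeu

Rule 1 (intervocalic voicing): /t/ is a voiceless stop between vowels /o/ and /i/, so it voices to [d]. /k/ is a voiceless stop between vowels /e/ and /e/, so it voices to [g]. /fotizitgekeu/ → fodizitgegeu.
Rule 2 (regressive voicing assimilation): /t/ precedes the voiced obstruent /g/, so it voices to [d] by assimilation. /fodizitgegeu/ → fodizidgegeu.
Rule 3 (stop-cluster a-epenthesis): /d/ and /g/ form a stop–stop cluster, so [a] is inserted between them. /fodizidgegeu/ → fodizidagegeu.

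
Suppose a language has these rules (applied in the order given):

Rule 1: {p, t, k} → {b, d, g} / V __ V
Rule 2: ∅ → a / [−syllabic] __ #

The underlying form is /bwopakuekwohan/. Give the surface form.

bwobaguekwohana

Rule 1 (intervocalic voicing): /p/ is a voiceless stop between vowels /o/ and /a/, so it voices to [b]. /k/ is a voiceless stop between vowels /a/ and /u/, so it voices to [g]. /bwopakuekwohan/ → bwobaguekwohan.
Rule 2 (final a-epenthesis): the form ends in the consonant /n/, so [a] is inserted word-finally. /bwobaguekwohan/ → bwobaguekwohana.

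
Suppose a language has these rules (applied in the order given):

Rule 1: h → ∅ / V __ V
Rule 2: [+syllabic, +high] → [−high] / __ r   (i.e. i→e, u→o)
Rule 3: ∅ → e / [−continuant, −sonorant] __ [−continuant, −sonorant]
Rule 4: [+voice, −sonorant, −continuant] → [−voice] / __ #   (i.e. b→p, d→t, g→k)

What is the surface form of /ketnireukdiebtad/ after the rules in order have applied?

Rule 1 (intervocalic h-deletion): no segment meets the environment; /ketnireukdiebtad/ is unchanged.
Rule 2 (pre-rhotic lowering): /i/ is a high vowel immediately before /r/, so it lowers to [e]. /ketnireukdiebtad/ → ketnereukdiebtad.
Rule 3 (stop-cluster e-epenthesis): /k/ and /d/ form a stop–stop cluster, so [e] is inserted between them. /b/ and /t/ form a stop–stop cluster, so [e] is inserted between them. /ketnereukdiebtad/ → ketnereukediebetad.
Rule 4 (final devoicing): /d/ is a voiced stop in word-final position, so it devoices to [t]. /ketnereukediebetad/ → ketnereukediebetat.

ketnereukediebetat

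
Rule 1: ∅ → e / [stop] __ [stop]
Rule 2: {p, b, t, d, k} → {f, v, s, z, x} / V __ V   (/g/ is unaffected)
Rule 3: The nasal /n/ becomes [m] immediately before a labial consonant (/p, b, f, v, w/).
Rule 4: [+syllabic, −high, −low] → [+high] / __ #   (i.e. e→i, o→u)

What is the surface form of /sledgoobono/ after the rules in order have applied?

slezegoovonu

Rule 1 (stop-cluster e-epenthesis): /d/ and /g/ form a stop–stop cluster, so [e] is inserted between them. /sledgoobono/ → sledegoobono.
Rule 2 (intervocalic spirantization): /d/ is a stop between vowels /e/ and /e/, so it spirantizes to the fricative [z]. /b/ is a stop between vowels /o/ and /o/, so it spirantizes to the fricative [v]. /sledegoobono/ → slezegoovono.
Rule 3 (nasal place assimilation): no segment meets the environment; /slezegoovono/ is unchanged.
Rule 4 (final vowel raising): /o/ is a mid vowel in word-final position, so it raises to [u]. /slezegoovono/ → slezegoovonu.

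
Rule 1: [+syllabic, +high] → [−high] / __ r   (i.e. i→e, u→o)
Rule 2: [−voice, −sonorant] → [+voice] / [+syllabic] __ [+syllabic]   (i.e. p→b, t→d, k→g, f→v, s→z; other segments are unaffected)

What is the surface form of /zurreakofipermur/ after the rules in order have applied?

zorreagovibermor

Rule 1 (pre-rhotic lowering): /u/ is a high vowel immediately before /r/, so it lowers to [o]. /u/ is a high vowel immediately before /r/, so it lowers to [o]. /zurreakofipermur/ → zorreakofipermor.
Rule 2 (intervocalic voicing): /k/ is a voiceless obstruent between vowels /a/ and /o/, so it voices to [g]. /f/ is a voiceless obstruent between vowels /o/ and /i/, so it voices to [v]. /p/ is a voiceless obstruent between vowels /i/ and /e/, so it voices to [b]. /zorreakofipermor/ → zorreagovibermor.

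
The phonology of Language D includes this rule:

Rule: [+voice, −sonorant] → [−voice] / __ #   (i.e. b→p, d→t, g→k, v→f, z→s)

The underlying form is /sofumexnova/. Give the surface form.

sofumexnova

No segment of /sofumexnova/ meets the structural description of the rule, so the form surfaces unchanged.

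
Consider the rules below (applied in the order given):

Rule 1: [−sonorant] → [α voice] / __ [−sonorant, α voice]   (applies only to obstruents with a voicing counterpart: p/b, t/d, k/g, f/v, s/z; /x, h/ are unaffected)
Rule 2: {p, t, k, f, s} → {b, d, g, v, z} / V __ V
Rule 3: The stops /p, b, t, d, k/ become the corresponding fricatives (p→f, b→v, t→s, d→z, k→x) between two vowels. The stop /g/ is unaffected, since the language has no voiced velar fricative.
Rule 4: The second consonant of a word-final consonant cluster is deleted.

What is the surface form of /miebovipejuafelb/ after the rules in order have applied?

mievovivejuavel

Rule 1 (regressive voicing assimilation): no segment meets the environment; /miebovipejuafelb/ is unchanged.
Rule 2 (intervocalic voicing): /p/ is a voiceless obstruent between vowels /i/ and /e/, so it voices to [b]. /f/ is a voiceless obstruent between vowels /a/ and /e/, so it voices to [v]. /miebovipejuafelb/ → miebovibejuavelb.
Rule 3 (intervocalic spirantization): /b/ is a stop between vowels /e/ and /o/, so it spirantizes to the fricative [v]. /b/ is a stop between vowels /i/ and /e/, so it spirantizes to the fricative [v]. /miebovibejuavelb/ → mievovivejuavelb.
Rule 4 (final cluster simplification): /b/ is the second consonant of a word-final cluster /lb/, so it deletes. /mievovivejuavelb/ → mievovivejuavel.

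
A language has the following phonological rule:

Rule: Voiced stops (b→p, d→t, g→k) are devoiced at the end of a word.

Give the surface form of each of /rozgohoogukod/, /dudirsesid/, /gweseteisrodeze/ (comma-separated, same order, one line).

/rozgohoogukod/: /d/ is a voiced stop in word-final position, so it devoices to [t]. → [rozgohoogukot].
/dudirsesid/: /d/ is a voiced stop in word-final position, so it devoices to [t]. → [dudirsesit].
/gweseteisrodeze/: the rule's environment is not met; surfaces unchanged as [gweseteisrodeze].

rozgohoogukot, dudirsesit, gweseteisrodeze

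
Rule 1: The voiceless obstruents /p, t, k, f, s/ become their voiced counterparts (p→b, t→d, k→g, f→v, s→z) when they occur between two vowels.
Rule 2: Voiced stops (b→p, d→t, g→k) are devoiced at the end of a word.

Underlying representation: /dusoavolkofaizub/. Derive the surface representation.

duzoavolkovaizup

Rule 1 (intervocalic voicing): /s/ is a voiceless obstruent between vowels /u/ and /o/, so it voices to [z]. /f/ is a voiceless obstruent between vowels /o/ and /a/, so it voices to [v]. /dusoavolkofaizub/ → duzoavolkovaizub.
Rule 2 (final devoicing): /b/ is a voiced stop in word-final position, so it devoices to [p]. /duzoavolkovaizub/ → duzoavolkovaizup.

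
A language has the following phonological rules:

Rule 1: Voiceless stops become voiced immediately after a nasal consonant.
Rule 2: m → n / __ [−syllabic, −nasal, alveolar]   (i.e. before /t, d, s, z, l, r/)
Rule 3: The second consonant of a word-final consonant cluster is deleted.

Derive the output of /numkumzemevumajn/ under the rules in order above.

numgunzemevumaj

Rule 1 (post-nasal voicing): /k/ is a voiceless stop immediately after the nasal /m/, so it voices to [g]. /numkumzemevumajn/ → numgumzemevumajn.
Rule 2 (nasal place assimilation): /m/ precedes the alveolar consonant /z/, so it assimilates in place to [n]. /numgumzemevumajn/ → numgunzemevumajn.
Rule 3 (final cluster simplification): /n/ is the second consonant of a word-final cluster /jn/, so it deletes. /numgunzemevumajn/ → numgunzemevumaj.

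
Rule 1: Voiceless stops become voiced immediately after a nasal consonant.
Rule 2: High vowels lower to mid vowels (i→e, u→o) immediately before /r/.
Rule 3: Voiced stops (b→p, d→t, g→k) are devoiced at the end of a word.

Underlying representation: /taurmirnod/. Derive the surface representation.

taormernot

Rule 1 (post-nasal voicing): no segment meets the environment; /taurmirnod/ is unchanged.
Rule 2 (pre-rhotic lowering): /u/ is a high vowel immediately before /r/, so it lowers to [o]. /i/ is a high vowel immediately before /r/, so it lowers to [e]. /taurmirnod/ → taormernod.
Rule 3 (final devoicing): /d/ is a voiced stop in word-final position, so it devoices to [t]. /taormernod/ → taormernot.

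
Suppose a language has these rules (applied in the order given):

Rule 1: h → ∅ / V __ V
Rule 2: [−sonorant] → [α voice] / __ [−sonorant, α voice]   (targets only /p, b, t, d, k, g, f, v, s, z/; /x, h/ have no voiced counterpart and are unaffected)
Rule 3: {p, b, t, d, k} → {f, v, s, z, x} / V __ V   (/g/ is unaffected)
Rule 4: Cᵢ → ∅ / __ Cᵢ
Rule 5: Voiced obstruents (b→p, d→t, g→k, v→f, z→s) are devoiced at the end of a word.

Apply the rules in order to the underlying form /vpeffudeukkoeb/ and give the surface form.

Rule 1 (intervocalic h-deletion): no segment meets the environment; /vpeffudeukkoeb/ is unchanged.
Rule 2 (regressive voicing assimilation): /v/ precedes the voiceless obstruent /p/, so it devoices to [f] by assimilation. /vpeffudeukkoeb/ → fpeffudeukkoeb.
Rule 3 (intervocalic spirantization): /d/ is a stop between vowels /u/ and /e/, so it spirantizes to the fricative [z]. /fpeffudeukkoeb/ → fpeffuzeukkoeb.
Rule 4 (degemination): /ff/ is a geminate; the first /f/ deletes. /kk/ is a geminate; the first /k/ deletes. /fpeffuzeukkoeb/ → fpefuzeukoeb.
Rule 5 (final devoicing): /b/ is a voiced obstruent in word-final position, so it devoices to [p]. /fpefuzeukoeb/ → fpefuzeukoep.

fpefuzeukoep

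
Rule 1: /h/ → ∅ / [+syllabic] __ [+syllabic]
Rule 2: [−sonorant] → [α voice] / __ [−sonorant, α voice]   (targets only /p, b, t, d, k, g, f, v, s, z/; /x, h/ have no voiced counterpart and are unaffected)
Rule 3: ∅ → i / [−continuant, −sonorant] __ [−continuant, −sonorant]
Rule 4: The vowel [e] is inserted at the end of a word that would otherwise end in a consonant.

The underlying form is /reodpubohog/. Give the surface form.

Rule 1 (intervocalic h-deletion): /h/ occurs between vowels /o/ and /o/, so it deletes. /reodpubohog/ → reodpuboog.
Rule 2 (regressive voicing assimilation): /d/ precedes the voiceless obstruent /p/, so it devoices to [t] by assimilation. /reodpuboog/ → reotpuboog.
Rule 3 (stop-cluster i-epenthesis): /t/ and /p/ form a stop–stop cluster, so [i] is inserted between them. /reotpuboog/ → reotipuboog.
Rule 4 (final e-epenthesis): the form ends in the consonant /g/, so [e] is inserted word-finally. /reotipuboog/ → reotipubooge.

reotipubooge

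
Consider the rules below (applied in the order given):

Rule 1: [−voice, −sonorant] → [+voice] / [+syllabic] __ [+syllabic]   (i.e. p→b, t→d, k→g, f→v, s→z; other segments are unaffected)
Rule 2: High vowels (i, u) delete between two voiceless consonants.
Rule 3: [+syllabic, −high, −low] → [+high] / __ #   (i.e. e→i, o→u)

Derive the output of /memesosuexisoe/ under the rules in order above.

Rule 1 (intervocalic voicing): /s/ is a voiceless obstruent between vowels /e/ and /o/, so it voices to [z]. /s/ is a voiceless obstruent between vowels /o/ and /u/, so it voices to [z]. /s/ is a voiceless obstruent between vowels /i/ and /o/, so it voices to [z]. /memesosuexisoe/ → memezozuexizoe.
Rule 2 (high vowel syncope): no segment meets the environment; /memezozuexizoe/ is unchanged.
Rule 3 (final vowel raising): /e/ is a mid vowel in word-final position, so it raises to [i]. /memezozuexizoe/ → memezozuexizoi.

memezozuexizoi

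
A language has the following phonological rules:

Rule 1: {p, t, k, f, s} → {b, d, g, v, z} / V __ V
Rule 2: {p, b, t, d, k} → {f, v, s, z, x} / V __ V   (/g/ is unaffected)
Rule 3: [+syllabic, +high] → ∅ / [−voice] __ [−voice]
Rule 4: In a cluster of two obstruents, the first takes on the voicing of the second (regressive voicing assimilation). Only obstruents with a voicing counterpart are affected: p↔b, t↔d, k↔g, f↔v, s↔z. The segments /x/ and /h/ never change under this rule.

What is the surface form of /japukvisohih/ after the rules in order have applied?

javugvizohh

Rule 1 (intervocalic voicing): /p/ is a voiceless obstruent between vowels /a/ and /u/, so it voices to [b]. /s/ is a voiceless obstruent between vowels /i/ and /o/, so it voices to [z]. /japukvisohih/ → jabukvizohih.
Rule 2 (intervocalic spirantization): /b/ is a stop between vowels /a/ and /u/, so it spirantizes to the fricative [v]. /jabukvizohih/ → javukvizohih.
Rule 3 (high vowel syncope): /i/ is a high vowel flanked by voiceless consonants /h/ and /h/, so it deletes. /javukvizohih/ → javukvizohh.
Rule 4 (regressive voicing assimilation): /k/ precedes the voiced obstruent /v/, so it voices to [g] by assimilation. /javukvizohh/ → javugvizohh.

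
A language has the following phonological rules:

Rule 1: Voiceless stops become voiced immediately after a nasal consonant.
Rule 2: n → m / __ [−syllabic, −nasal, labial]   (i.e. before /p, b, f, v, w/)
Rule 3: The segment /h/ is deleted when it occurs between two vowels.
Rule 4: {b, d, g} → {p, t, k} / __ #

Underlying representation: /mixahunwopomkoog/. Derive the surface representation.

mixaumwopomgook

Rule 1 (post-nasal voicing): /k/ is a voiceless stop immediately after the nasal /m/, so it voices to [g]. /mixahunwopomkoog/ → mixahunwopomgoog.
Rule 2 (nasal place assimilation): /n/ precedes the labial consonant /w/, so it assimilates in place to [m]. /mixahunwopomgoog/ → mixahumwopomgoog.
Rule 3 (intervocalic h-deletion): /h/ occurs between vowels /a/ and /u/, so it deletes. /mixahumwopomgoog/ → mixaumwopomgoog.
Rule 4 (final devoicing): /g/ is a voiced stop in word-final position, so it devoices to [k]. /mixaumwopomgoog/ → mixaumwopomgook.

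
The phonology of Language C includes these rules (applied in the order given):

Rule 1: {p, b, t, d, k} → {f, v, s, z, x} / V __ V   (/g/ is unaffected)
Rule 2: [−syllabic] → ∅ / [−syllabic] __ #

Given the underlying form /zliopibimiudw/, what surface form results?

Rule 1 (intervocalic spirantization): /p/ is a stop between vowels /o/ and /i/, so it spirantizes to the fricative [f]. /b/ is a stop between vowels /i/ and /i/, so it spirantizes to the fricative [v]. /zliopibimiudw/ → zliofivimiudw.
Rule 2 (final cluster simplification): /w/ is the second consonant of a word-final cluster /dw/, so it deletes. /zliofivimiudw/ → zliofivimiud.

zliofivimiud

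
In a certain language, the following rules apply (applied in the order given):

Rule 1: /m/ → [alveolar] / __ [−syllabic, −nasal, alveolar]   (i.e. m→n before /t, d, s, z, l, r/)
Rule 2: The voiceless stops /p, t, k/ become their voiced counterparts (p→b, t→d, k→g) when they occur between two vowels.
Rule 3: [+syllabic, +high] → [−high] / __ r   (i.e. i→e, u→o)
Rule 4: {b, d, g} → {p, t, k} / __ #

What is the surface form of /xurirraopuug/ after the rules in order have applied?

Rule 1 (nasal place assimilation): no segment meets the environment; /xurirraopuug/ is unchanged.
Rule 2 (intervocalic voicing): /p/ is a voiceless stop between vowels /o/ and /u/, so it voices to [b]. /xurirraopuug/ → xurirraobuug.
Rule 3 (pre-rhotic lowering): /u/ is a high vowel immediately before /r/, so it lowers to [o]. /i/ is a high vowel immediately before /r/, so it lowers to [e]. /xurirraobuug/ → xorerraobuug.
Rule 4 (final devoicing): /g/ is a voiced stop in word-final position, so it devoices to [k]. /xorerraobuug/ → xorerraobuuk.

xorerraobuuk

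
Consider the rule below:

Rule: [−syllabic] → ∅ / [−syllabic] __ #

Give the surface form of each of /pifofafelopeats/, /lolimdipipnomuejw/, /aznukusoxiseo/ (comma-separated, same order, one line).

pifofafelopeat, lolimdipipnomuej, aznukusoxiseo

/pifofafelopeats/: /s/ is the second consonant of a word-final cluster /ts/, so it deletes. → [pifofafelopeat].
/lolimdipipnomuejw/: /w/ is the second consonant of a word-final cluster /jw/, so it deletes. → [lolimdipipnomuej].
/aznukusoxiseo/: the rule's environment is not met; surfaces unchanged as [aznukusoxiseo].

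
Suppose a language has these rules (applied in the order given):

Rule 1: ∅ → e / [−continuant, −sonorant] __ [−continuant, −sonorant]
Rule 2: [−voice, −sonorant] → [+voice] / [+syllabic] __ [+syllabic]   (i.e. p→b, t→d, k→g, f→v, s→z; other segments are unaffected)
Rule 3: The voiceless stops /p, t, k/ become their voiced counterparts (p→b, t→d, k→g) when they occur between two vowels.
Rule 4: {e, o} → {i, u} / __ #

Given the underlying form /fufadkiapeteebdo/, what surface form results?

fuvadegiabedeebedu

Rule 1 (stop-cluster e-epenthesis): /d/ and /k/ form a stop–stop cluster, so [e] is inserted between them. /b/ and /d/ form a stop–stop cluster, so [e] is inserted between them. /fufadkiapeteebdo/ → fufadekiapeteebedo.
Rule 2 (intervocalic voicing): /f/ is a voiceless obstruent between vowels /u/ and /a/, so it voices to [v]. /k/ is a voiceless obstruent between vowels /e/ and /i/, so it voices to [g]. /p/ is a voiceless obstruent between vowels /a/ and /e/, so it voices to [b]. /t/ is a voiceless obstruent between vowels /e/ and /e/, so it voices to [d]. /fufadekiapeteebedo/ → fuvadegiabedeebedo.
Rule 3 (intervocalic voicing): no segment meets the environment; /fuvadegiabedeebedo/ is unchanged.
Rule 4 (final vowel raising): /o/ is a mid vowel in word-final position, so it raises to [u]. /fuvadegiabedeebedo/ → fuvadegiabedeebedu.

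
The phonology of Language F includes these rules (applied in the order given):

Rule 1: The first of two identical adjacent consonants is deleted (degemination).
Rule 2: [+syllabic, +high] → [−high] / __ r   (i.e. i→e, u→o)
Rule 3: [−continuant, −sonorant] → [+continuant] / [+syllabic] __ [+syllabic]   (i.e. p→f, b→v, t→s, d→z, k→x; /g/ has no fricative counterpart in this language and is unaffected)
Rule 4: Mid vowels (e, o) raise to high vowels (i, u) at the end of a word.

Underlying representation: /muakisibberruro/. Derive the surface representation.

Rule 1 (degemination): /bb/ is a geminate; the first /b/ deletes. /rr/ is a geminate; the first /r/ deletes. /muakisibberruro/ → muakisiberuro.
Rule 2 (pre-rhotic lowering): /u/ is a high vowel immediately before /r/, so it lowers to [o]. /muakisiberuro/ → muakisiberoro.
Rule 3 (intervocalic spirantization): /k/ is a stop between vowels /a/ and /i/, so it spirantizes to the fricative [x]. /b/ is a stop between vowels /i/ and /e/, so it spirantizes to the fricative [v]. /muakisiberoro/ → muaxisiveroro.
Rule 4 (final vowel raising): /o/ is a mid vowel in word-final position, so it raises to [u]. /muaxisiveroro/ → muaxisiveroru.

muaxisiveroru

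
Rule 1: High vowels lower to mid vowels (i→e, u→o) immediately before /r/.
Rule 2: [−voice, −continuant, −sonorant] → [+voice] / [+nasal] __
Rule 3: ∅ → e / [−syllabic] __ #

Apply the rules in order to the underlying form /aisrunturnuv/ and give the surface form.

aisrundornuve

Rule 1 (pre-rhotic lowering): /u/ is a high vowel immediately before /r/, so it lowers to [o]. /aisrunturnuv/ → aisruntornuv.
Rule 2 (post-nasal voicing): /t/ is a voiceless stop immediately after the nasal /n/, so it voices to [d]. /aisruntornuv/ → aisrundornuv.
Rule 3 (final e-epenthesis): the form ends in the consonant /v/, so [e] is inserted word-finally. /aisrundornuv/ → aisrundornuve.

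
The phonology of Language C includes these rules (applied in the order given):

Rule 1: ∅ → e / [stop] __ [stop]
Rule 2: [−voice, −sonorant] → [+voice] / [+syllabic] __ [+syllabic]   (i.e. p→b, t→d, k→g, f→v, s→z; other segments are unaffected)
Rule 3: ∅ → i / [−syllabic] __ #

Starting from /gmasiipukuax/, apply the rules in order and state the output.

Rule 1 (stop-cluster e-epenthesis): no segment meets the environment; /gmasiipukuax/ is unchanged.
Rule 2 (intervocalic voicing): /s/ is a voiceless obstruent between vowels /a/ and /i/, so it voices to [z]. /p/ is a voiceless obstruent between vowels /i/ and /u/, so it voices to [b]. /k/ is a voiceless obstruent between vowels /u/ and /u/, so it voices to [g]. /gmasiipukuax/ → gmaziibuguax.
Rule 3 (final i-epenthesis): the form ends in the consonant /x/, so [i] is inserted word-finally. /gmaziibuguax/ → gmaziibuguaxi.

gmaziibuguaxi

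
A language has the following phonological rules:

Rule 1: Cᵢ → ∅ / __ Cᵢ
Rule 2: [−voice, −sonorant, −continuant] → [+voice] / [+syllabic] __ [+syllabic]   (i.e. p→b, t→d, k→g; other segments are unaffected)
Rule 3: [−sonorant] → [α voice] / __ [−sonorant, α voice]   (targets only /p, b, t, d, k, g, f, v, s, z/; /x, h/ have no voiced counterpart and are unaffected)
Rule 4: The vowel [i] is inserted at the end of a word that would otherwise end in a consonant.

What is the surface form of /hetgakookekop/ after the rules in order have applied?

Rule 1 (degemination): no segment meets the environment; /hetgakookekop/ is unchanged.
Rule 2 (intervocalic voicing): /k/ is a voiceless stop between vowels /a/ and /o/, so it voices to [g]. /k/ is a voiceless stop between vowels /o/ and /e/, so it voices to [g]. /k/ is a voiceless stop between vowels /e/ and /o/, so it voices to [g]. /hetgakookekop/ → hetgagoogegop.
Rule 3 (regressive voicing assimilation): /t/ precedes the voiced obstruent /g/, so it voices to [d] by assimilation. /hetgagoogegop/ → hedgagoogegop.
Rule 4 (final i-epenthesis): the form ends in the consonant /p/, so [i] is inserted word-finally. /hedgagoogegop/ → hedgagoogegopi.

hedgagoogegopi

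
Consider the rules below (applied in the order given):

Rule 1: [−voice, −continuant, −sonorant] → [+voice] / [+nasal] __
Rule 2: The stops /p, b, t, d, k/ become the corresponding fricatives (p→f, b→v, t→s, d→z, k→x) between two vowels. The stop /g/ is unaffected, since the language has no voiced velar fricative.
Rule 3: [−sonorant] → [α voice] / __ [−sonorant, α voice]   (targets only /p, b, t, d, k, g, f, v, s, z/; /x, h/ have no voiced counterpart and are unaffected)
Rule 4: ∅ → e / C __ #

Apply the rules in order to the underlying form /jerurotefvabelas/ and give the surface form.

Rule 1 (post-nasal voicing): no segment meets the environment; /jerurotefvabelas/ is unchanged.
Rule 2 (intervocalic spirantization): /t/ is a stop between vowels /o/ and /e/, so it spirantizes to the fricative [s]. /b/ is a stop between vowels /a/ and /e/, so it spirantizes to the fricative [v]. /jerurotefvabelas/ → jerurosefvavelas.
Rule 3 (regressive voicing assimilation): /f/ precedes the voiced obstruent /v/, so it voices to [v] by assimilation. /jerurosefvavelas/ → jerurosevvavelas.
Rule 4 (final e-epenthesis): the form ends in the consonant /s/, so [e] is inserted word-finally. /jerurosevvavelas/ → jerurosevvavelase.

jerurosevvavelase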